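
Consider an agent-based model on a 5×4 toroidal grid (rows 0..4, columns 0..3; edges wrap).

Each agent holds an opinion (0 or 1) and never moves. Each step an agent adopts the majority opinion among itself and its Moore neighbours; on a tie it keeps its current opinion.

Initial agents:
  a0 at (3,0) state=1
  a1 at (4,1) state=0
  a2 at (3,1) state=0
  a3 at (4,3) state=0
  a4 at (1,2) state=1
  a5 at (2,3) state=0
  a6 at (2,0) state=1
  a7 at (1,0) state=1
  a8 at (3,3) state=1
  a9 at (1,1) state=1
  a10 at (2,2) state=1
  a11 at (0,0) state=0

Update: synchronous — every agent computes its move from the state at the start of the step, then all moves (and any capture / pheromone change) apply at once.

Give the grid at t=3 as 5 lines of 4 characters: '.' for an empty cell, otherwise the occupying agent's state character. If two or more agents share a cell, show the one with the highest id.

0...
111.
1.11
11.1
.0.0

t=1: a0@(3,0):0 a1@(4,1):0 a2@(3,1):1 a3@(4,3):0 a4@(1,2):1 a5@(2,3):1 a6@(2,0):1 a7@(1,0):1 a8@(3,3):1 a9@(1,1):1 a10@(2,2):1 a11@(0,0):0
t=2: a0@(3,0):1 a1@(4,1):0 a2@(3,1):1 a3@(4,3):0 a4@(1,2):1 a5@(2,3):1 a6@(2,0):1 a7@(1,0):1 a8@(3,3):1 a9@(1,1):1 a10@(2,2):1 a11@(0,0):0
t=3: (unchanged — steady state)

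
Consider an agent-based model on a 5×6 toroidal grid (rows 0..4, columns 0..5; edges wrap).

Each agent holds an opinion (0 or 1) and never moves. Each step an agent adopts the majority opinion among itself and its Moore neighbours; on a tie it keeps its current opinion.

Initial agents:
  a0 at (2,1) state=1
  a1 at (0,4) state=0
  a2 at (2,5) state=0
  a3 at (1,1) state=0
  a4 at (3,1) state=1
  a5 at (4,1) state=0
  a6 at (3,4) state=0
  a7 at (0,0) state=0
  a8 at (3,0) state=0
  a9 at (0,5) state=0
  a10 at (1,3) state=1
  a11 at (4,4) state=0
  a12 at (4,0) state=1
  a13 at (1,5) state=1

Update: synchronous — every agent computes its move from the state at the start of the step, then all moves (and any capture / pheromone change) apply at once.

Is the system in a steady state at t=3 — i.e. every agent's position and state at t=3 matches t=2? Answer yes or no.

no

t=1: a0@(2,1):1 a1@(0,4):0 a2@(2,5):0 a3@(1,1):0 a4@(3,1):1 a5@(4,1):0 a6@(3,4):0 a7@(0,0):0 a8@(3,0):0 a9@(0,5):0 a10@(1,3):1 a11@(4,4):0 a12@(4,0):0 a13@(1,5):0
t=2: a0@(2,1):1 a1@(0,4):0 a2@(2,5):0 a3@(1,1):0 a4@(3,1):0 a5@(4,1):0 a6@(3,4):0 a7@(0,0):0 a8@(3,0):0 a9@(0,5):0 a10@(1,3):1 a11@(4,4):0 a12@(4,0):0 a13@(1,5):0
t=3: a0@(2,1):0 a1@(0,4):0 a2@(2,5):0 a3@(1,1):0 a4@(3,1):0 a5@(4,1):0 a6@(3,4):0 a7@(0,0):0 a8@(3,0):0 a9@(0,5):0 a10@(1,3):1 a11@(4,4):0 a12@(4,0):0 a13@(1,5):0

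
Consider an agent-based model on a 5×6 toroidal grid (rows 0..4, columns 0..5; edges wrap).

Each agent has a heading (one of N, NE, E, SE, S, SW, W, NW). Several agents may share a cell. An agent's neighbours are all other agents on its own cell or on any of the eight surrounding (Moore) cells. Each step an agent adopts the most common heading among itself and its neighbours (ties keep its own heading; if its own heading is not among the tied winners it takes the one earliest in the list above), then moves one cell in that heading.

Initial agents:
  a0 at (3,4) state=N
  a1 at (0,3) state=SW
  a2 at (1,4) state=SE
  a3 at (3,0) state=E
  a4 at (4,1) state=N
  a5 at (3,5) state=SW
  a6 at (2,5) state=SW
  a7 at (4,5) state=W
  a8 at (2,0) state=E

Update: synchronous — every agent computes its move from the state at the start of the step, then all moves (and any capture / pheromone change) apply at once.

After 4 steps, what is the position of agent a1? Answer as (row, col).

t=1: a0@(4,3):SW a1@(1,2):SW a2@(2,3):SW a3@(3,1):E a4@(3,1):N a5@(4,4):SW a6@(3,4):SW a7@(4,4):W a8@(2,1):E
t=2: a0@(0,2):SW a1@(2,1):SW a2@(3,2):SW a3@(3,2):E a4@(3,2):E a5@(0,3):SW a6@(4,3):SW a7@(0,3):SW a8@(2,2):E
t=3: a0@(1,1):SW a1@(2,2):E a2@(4,1):SW a3@(3,3):E a4@(3,3):E a5@(1,2):SW a6@(0,2):SW a7@(1,2):SW a8@(2,3):E
t=4: a0@(2,0):SW a1@(2,3):E a2@(0,0):SW a3@(3,4):E a4@(3,4):E a5@(2,1):SW a6@(1,1):SW a7@(2,1):SW a8@(2,4):E

(2, 3)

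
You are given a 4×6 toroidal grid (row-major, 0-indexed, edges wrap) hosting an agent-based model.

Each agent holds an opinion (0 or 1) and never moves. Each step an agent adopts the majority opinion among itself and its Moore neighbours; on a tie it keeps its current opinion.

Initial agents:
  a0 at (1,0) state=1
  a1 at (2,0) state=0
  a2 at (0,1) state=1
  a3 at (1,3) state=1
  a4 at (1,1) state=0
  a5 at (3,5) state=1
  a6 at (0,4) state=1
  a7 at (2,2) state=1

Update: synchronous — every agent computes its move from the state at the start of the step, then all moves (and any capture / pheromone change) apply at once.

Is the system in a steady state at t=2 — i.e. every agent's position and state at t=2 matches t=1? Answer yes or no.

no

t=1: a0@(1,0):1 a1@(2,0):0 a2@(0,1):1 a3@(1,3):1 a4@(1,1):1 a5@(3,5):1 a6@(0,4):1 a7@(2,2):1
t=2: a0@(1,0):1 a1@(2,0):1 a2@(0,1):1 a3@(1,3):1 a4@(1,1):1 a5@(3,5):1 a6@(0,4):1 a7@(2,2):1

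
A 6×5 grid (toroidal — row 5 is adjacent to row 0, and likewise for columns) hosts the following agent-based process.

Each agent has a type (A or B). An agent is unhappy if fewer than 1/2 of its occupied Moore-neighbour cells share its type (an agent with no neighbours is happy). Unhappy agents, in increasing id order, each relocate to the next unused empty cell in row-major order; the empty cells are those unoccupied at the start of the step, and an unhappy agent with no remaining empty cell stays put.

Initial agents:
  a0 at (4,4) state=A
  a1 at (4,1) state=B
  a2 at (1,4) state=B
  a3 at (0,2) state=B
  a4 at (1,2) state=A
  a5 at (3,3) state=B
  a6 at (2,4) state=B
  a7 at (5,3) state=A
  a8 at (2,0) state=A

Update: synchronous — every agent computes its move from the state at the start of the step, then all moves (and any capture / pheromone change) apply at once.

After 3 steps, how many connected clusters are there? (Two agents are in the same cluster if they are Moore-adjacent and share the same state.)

3

t=1: a0@(4,4):A a1@(4,1):B a2@(1,4):B a3@(0,0):B a4@(0,1):A a5@(3,3):B a6@(2,4):B a7@(5,3):A a8@(0,3):A
t=2: a0@(4,4):A a1@(4,1):B a2@(1,4):B a3@(0,0):B a4@(0,2):A a5@(3,3):B a6@(2,4):B a7@(5,3):A a8@(0,3):A
t=3: (unchanged — steady state)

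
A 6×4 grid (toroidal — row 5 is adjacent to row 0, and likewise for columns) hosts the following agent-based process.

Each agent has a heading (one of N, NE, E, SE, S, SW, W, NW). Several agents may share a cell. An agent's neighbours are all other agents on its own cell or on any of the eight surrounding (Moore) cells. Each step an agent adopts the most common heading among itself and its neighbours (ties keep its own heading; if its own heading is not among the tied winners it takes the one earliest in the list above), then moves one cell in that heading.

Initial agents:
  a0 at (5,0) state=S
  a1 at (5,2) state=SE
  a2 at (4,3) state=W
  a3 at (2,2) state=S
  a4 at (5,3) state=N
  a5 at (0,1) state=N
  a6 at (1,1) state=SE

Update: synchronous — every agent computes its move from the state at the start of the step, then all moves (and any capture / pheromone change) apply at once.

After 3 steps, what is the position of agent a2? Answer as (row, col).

(2, 2)

t=1: a0@(4,0):N a1@(4,2):N a2@(4,2):W a3@(3,2):S a4@(4,3):N a5@(1,2):SE a6@(2,2):SE
t=2: a0@(3,0):N a1@(3,2):N a2@(3,2):N a3@(2,2):N a4@(3,3):N a5@(2,3):SE a6@(3,3):SE
t=3: a0@(2,0):N a1@(2,2):N a2@(2,2):N a3@(1,2):N a4@(2,3):N a5@(1,3):N a6@(2,3):N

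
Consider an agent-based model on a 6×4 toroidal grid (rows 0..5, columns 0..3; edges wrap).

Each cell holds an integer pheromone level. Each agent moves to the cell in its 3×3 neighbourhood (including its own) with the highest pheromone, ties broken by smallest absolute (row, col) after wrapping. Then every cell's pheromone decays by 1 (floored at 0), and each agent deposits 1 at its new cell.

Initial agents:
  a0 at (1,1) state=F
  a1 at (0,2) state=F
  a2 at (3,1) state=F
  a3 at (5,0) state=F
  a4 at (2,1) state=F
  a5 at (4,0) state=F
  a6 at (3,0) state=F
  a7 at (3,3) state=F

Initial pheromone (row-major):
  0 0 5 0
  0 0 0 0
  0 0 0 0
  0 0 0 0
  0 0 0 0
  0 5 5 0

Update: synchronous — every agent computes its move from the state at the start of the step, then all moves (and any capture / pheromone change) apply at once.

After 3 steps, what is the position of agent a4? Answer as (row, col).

(2, 0)

t=1: a0@(0,2) a1@(0,2) a2@(2,0) a3@(5,1) a4@(1,0) a5@(5,1) a6@(2,0) a7@(2,0) | pheromone: 0 0 6 0 / 1 0 0 0 / 3 0 0 0 / 0 0 0 0 / 0 0 0 0 / 0 6 4 0
t=2: a0@(0,2) a1@(0,2) a2@(2,0) a3@(0,2) a4@(2,0) a5@(0,2) a6@(2,0) a7@(2,0) | pheromone: 0 0 9 0 / 0 0 0 0 / 6 0 0 0 / 0 0 0 0 / 0 0 0 0 / 0 5 3 0
t=3: a0@(0,2) a1@(0,2) a2@(2,0) a3@(0,2) a4@(2,0) a5@(0,2) a6@(2,0) a7@(2,0) | pheromone: 0 0 12 0 / 0 0 0 0 / 9 0 0 0 / 0 0 0 0 / 0 0 0 0 / 0 4 2 0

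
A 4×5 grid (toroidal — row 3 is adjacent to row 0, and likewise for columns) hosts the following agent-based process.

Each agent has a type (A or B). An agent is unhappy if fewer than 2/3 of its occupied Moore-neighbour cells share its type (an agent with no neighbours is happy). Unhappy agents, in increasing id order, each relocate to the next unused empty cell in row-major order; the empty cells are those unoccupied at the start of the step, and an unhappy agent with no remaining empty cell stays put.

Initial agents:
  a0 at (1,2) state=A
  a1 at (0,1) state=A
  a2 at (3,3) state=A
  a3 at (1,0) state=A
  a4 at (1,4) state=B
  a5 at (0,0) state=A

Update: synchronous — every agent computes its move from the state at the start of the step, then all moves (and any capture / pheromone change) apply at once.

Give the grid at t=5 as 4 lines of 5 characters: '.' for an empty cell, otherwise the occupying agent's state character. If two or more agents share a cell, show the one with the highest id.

AAB.A
AA...
.....
.....

t=1: a0@(1,2):A a1@(0,1):A a2@(3,3):A a3@(1,0):A a4@(0,2):B a5@(0,0):A
t=2: a0@(0,3):A a1@(0,1):A a2@(0,4):A a3@(1,0):A a4@(1,1):B a5@(0,0):A
t=3: a0@(0,3):A a1@(0,1):A a2@(0,4):A a3@(1,0):A a4@(0,2):B a5@(0,0):A
t=4: a0@(1,1):A a1@(0,1):A a2@(0,4):A a3@(1,0):A a4@(1,2):B a5@(0,0):A
t=5: a0@(1,1):A a1@(0,1):A a2@(0,4):A a3@(1,0):A a4@(0,2):B a5@(0,0):A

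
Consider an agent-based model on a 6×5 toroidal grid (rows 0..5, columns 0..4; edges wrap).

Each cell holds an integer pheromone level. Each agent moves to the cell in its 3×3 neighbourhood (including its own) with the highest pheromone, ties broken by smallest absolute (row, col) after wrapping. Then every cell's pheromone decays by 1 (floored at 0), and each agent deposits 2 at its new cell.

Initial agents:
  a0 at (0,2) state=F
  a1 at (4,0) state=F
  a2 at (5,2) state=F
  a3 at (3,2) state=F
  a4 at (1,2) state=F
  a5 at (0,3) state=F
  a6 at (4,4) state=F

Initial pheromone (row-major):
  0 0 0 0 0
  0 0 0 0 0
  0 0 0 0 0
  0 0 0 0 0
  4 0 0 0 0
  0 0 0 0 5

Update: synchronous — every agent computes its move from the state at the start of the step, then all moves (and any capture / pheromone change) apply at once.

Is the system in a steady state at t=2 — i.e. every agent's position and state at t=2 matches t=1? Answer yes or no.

t=1: a0@(0,1) a1@(5,4) a2@(0,1) a3@(2,1) a4@(0,1) a5@(5,4) a6@(5,4) | pheromone: 0 6 0 0 0 / 0 0 0 0 0 / 0 2 0 0 0 / 0 0 0 0 0 / 3 0 0 0 0 / 0 0 0 0 10
t=2: a0@(0,1) a1@(5,4) a2@(0,1) a3@(2,1) a4@(0,1) a5@(5,4) a6@(5,4) | pheromone: 0 11 0 0 0 / 0 0 0 0 0 / 0 3 0 0 0 / 0 0 0 0 0 / 2 0 0 0 0 / 0 0 0 0 15

yes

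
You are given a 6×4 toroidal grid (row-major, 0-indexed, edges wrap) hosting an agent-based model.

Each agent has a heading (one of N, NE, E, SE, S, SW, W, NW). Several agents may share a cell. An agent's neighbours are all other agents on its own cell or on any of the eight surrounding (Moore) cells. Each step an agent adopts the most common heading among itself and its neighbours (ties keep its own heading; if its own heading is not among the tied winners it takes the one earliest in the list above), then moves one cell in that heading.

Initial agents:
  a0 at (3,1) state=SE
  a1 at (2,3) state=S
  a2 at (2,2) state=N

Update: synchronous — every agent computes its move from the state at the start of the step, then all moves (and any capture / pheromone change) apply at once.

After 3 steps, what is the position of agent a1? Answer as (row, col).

(5, 3)

t=1: a0@(4,2):SE a1@(3,3):S a2@(1,2):N
t=2: a0@(5,3):SE a1@(4,3):S a2@(0,2):N
t=3: a0@(0,0):SE a1@(5,3):S a2@(5,2):N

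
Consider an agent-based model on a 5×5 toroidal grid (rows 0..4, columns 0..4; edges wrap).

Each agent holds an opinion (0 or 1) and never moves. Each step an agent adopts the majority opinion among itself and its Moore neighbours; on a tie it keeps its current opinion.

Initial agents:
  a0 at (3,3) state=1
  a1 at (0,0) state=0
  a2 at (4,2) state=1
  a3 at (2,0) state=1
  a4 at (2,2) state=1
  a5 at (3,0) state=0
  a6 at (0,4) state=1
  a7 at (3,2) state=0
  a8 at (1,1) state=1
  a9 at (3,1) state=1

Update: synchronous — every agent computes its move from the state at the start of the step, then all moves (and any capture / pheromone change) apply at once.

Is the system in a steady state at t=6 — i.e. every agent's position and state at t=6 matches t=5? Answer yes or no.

t=1: a0@(3,3):1 a1@(0,0):1 a2@(4,2):1 a3@(2,0):1 a4@(2,2):1 a5@(3,0):1 a6@(0,4):1 a7@(3,2):1 a8@(1,1):1 a9@(3,1):1
t=2: (unchanged — steady state)

yes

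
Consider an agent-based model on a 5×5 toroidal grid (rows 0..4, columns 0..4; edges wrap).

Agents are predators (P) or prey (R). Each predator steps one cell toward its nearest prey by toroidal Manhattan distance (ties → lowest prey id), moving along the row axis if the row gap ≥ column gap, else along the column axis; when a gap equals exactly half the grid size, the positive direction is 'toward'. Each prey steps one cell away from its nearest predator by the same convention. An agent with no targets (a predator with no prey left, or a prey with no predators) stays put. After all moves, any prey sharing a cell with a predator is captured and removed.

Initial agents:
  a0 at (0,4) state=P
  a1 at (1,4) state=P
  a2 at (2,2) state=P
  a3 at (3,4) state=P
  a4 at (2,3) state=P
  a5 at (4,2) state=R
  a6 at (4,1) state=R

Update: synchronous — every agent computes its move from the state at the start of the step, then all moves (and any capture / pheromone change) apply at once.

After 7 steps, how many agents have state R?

t=1: a0@(0,3):P a1@(0,4):P a2@(3,2):P a3@(3,3):P a4@(3,3):P a5@(0,2):R a6@(4,2):R
t=2: a0@(0,2):P a1@(0,3):P a2@(4,2):P a3@(4,3):P a4@(4,3):P a5@(0,1):R
t=3: a0@(0,1):P a1@(0,2):P a2@(0,2):P a3@(4,2):P a4@(4,2):P a5@(0,0):R
t=4: a0@(0,0):P a1@(0,1):P a2@(0,1):P a3@(4,1):P a4@(4,1):P a5@(0,4):R
t=5: a0@(0,4):P a1@(0,0):P a2@(0,0):P a3@(4,0):P a4@(4,0):P a5@(0,3):R
t=6: a0@(0,3):P a1@(0,4):P a2@(0,4):P a3@(4,4):P a4@(4,4):P a5@(0,2):R
t=7: a0@(0,2):P a1@(0,3):P a2@(0,3):P a3@(4,3):P a4@(4,3):P a5@(0,1):R

1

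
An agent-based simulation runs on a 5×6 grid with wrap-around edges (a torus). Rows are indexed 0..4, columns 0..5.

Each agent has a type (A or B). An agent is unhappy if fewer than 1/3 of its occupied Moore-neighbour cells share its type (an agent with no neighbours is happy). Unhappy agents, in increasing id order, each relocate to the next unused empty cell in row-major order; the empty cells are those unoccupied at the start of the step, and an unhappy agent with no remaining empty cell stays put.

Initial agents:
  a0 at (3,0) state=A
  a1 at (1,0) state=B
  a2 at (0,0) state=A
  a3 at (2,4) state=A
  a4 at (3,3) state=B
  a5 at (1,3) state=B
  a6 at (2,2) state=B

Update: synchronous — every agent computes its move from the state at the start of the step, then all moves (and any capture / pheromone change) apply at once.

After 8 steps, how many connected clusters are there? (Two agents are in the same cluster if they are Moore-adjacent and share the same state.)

t=1: a0@(3,0):A a1@(0,1):B a2@(0,2):A a3@(0,3):A a4@(3,3):B a5@(1,3):B a6@(2,2):B
t=2: a0@(3,0):A a1@(0,0):B a2@(0,2):A a3@(0,3):A a4@(3,3):B a5@(1,3):B a6@(2,2):B
t=3: (unchanged — steady state)

4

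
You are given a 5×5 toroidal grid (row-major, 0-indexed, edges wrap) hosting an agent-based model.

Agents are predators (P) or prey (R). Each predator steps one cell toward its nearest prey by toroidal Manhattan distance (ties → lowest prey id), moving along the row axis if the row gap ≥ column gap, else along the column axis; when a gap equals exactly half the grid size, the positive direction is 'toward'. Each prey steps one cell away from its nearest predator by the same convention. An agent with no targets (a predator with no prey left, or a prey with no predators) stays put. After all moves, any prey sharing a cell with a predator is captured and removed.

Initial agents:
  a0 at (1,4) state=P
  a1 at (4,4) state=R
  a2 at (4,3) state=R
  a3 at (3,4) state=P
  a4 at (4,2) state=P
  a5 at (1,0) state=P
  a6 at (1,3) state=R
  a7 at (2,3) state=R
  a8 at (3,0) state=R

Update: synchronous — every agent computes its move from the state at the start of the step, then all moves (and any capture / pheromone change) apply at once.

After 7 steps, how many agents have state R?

t=1: a0@(1,3):P a1@(0,4):R a3@(4,4):P a4@(4,3):P a5@(1,4):P a6@(1,2):R a7@(3,3):R a8@(3,1):R
t=2: a0@(1,2):P a1@(1,4):R a3@(0,4):P a4@(3,3):P a5@(0,4):P a6@(1,1):R a7@(2,3):R a8@(3,2):R
t=3: a0@(1,1):P a1@(2,4):R a3@(1,4):P a4@(2,3):P a5@(1,4):P a6@(1,0):R a7@(1,3):R a8@(3,1):R
t=4: a0@(1,0):P a1@(3,4):R a3@(2,4):P a4@(2,4):P a5@(2,4):P a6@(1,4):R a7@(1,2):R a8@(4,1):R
t=5: a0@(1,4):P a1@(4,4):R a3@(3,4):P a4@(3,4):P a5@(3,4):P a6@(1,3):R a7@(1,3):R a8@(3,1):R
t=6: a0@(1,3):P a1@(0,4):R a3@(4,4):P a4@(4,4):P a5@(4,4):P a6@(1,2):R a7@(1,2):R a8@(3,2):R
t=7: a0@(1,2):P a1@(1,4):R a3@(0,4):P a4@(0,4):P a5@(0,4):P a6@(1,1):R a7@(1,1):R a8@(4,2):R

4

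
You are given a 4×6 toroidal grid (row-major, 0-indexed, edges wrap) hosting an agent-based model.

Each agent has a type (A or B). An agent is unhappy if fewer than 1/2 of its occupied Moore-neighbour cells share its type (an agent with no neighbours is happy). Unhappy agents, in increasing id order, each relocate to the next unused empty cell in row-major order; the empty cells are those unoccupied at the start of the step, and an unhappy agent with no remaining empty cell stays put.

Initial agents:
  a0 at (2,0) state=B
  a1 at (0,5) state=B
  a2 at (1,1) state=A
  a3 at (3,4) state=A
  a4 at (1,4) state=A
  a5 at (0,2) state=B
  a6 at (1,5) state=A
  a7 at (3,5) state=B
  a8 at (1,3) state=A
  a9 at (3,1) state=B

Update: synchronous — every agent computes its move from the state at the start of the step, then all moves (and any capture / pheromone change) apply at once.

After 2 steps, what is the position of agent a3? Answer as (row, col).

(0, 3)

t=1: a0@(2,0):B a1@(0,0):B a2@(0,1):A a3@(0,3):A a4@(1,4):A a5@(0,4):B a6@(1,0):A a7@(3,5):B a8@(1,3):A a9@(3,1):B
t=2: a0@(2,0):B a1@(0,0):B a2@(0,2):A a3@(0,3):A a4@(1,4):A a5@(0,5):B a6@(1,1):A a7@(3,5):B a8@(1,3):A a9@(3,1):B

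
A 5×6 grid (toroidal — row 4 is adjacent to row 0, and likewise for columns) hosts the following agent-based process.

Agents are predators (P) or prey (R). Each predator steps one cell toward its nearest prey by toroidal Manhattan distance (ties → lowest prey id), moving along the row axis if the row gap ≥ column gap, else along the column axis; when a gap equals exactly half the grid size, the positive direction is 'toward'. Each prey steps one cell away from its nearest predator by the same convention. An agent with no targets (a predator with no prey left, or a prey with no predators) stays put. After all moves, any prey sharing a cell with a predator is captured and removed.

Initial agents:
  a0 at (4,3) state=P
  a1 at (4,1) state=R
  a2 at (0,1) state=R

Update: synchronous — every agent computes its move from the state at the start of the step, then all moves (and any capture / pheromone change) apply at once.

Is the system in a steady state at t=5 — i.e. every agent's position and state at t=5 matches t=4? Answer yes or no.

t=1: a0@(4,2):P a1@(4,0):R a2@(0,0):R
t=2: a0@(4,1):P a1@(4,5):R a2@(0,5):R
t=3: a0@(4,0):P a1@(4,4):R a2@(0,4):R
t=4: a0@(4,5):P a1@(4,3):R a2@(0,3):R
t=5: a0@(4,4):P a1@(4,2):R a2@(0,2):R

no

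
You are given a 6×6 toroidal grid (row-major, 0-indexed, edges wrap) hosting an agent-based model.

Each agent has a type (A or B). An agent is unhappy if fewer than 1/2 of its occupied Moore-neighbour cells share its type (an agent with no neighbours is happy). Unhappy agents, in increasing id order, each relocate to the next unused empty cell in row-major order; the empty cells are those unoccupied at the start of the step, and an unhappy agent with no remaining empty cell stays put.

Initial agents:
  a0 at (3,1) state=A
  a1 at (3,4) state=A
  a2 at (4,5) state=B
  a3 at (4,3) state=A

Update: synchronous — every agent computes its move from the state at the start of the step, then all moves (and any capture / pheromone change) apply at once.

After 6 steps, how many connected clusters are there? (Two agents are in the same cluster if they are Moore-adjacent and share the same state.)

t=1: a0@(3,1):A a1@(3,4):A a2@(0,0):B a3@(4,3):A
t=2: (unchanged — steady state)

3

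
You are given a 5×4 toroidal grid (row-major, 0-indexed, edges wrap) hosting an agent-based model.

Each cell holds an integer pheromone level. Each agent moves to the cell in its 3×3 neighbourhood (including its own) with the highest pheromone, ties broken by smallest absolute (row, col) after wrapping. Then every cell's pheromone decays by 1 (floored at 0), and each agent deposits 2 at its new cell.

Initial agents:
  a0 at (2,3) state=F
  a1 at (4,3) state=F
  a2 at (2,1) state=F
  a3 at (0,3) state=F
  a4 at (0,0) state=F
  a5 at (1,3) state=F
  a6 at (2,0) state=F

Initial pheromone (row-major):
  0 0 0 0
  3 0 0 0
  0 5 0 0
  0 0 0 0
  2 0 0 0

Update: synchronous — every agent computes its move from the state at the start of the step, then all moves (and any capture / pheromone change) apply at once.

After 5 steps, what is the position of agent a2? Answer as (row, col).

(1, 0)

t=1: a0@(1,0) a1@(4,0) a2@(2,1) a3@(1,0) a4@(1,0) a5@(1,0) a6@(2,1) | pheromone: 0 0 0 0 / 10 0 0 0 / 0 8 0 0 / 0 0 0 0 / 3 0 0 0
t=2: a0@(1,0) a1@(4,0) a2@(1,0) a3@(1,0) a4@(1,0) a5@(1,0) a6@(1,0) | pheromone: 0 0 0 0 / 21 0 0 0 / 0 7 0 0 / 0 0 0 0 / 4 0 0 0
t=3: a0@(1,0) a1@(4,0) a2@(1,0) a3@(1,0) a4@(1,0) a5@(1,0) a6@(1,0) | pheromone: 0 0 0 0 / 32 0 0 0 / 0 6 0 0 / 0 0 0 0 / 5 0 0 0
t=4: a0@(1,0) a1@(4,0) a2@(1,0) a3@(1,0) a4@(1,0) a5@(1,0) a6@(1,0) | pheromone: 0 0 0 0 / 43 0 0 0 / 0 5 0 0 / 0 0 0 0 / 6 0 0 0
t=5: a0@(1,0) a1@(4,0) a2@(1,0) a3@(1,0) a4@(1,0) a5@(1,0) a6@(1,0) | pheromone: 0 0 0 0 / 54 0 0 0 / 0 4 0 0 / 0 0 0 0 / 7 0 0 0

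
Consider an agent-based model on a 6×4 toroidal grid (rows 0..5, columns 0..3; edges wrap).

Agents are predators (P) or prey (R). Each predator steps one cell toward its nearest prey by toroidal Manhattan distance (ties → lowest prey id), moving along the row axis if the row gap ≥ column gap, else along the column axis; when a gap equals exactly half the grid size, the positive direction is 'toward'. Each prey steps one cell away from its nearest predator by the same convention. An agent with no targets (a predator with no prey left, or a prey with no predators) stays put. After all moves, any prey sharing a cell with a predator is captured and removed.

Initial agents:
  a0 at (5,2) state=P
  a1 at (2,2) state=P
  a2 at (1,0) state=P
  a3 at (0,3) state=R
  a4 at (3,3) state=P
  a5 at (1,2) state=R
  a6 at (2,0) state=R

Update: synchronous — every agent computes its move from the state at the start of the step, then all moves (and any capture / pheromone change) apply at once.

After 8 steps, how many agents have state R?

t=1: a0@(0,2):P a1@(1,2):P a2@(2,0):P a3@(1,3):R a4@(2,3):P a6@(3,0):R
t=2: a0@(1,2):P a1@(1,3):P a2@(3,0):P a3@(1,0):R a4@(1,3):P a6@(4,0):R
t=3: a0@(1,3):P a1@(1,0):P a2@(4,0):P a3@(1,1):R a4@(1,0):P a6@(5,0):R
t=4: a0@(1,0):P a1@(1,1):P a2@(5,0):P a3@(1,2):R a4@(1,1):P a6@(0,0):R
t=5: a0@(0,0):P a1@(1,2):P a2@(0,0):P a3@(1,3):R a4@(1,2):P a6@(5,0):R
t=6: a0@(5,0):P a1@(1,3):P a2@(5,0):P a3@(1,0):R a4@(1,3):P a6@(4,0):R
t=7: a0@(4,0):P a1@(1,0):P a2@(4,0):P a3@(1,1):R a4@(1,0):P a6@(3,0):R
t=8: a0@(3,0):P a1@(1,1):P a2@(3,0):P a3@(1,2):R a4@(1,1):P a6@(2,0):R

2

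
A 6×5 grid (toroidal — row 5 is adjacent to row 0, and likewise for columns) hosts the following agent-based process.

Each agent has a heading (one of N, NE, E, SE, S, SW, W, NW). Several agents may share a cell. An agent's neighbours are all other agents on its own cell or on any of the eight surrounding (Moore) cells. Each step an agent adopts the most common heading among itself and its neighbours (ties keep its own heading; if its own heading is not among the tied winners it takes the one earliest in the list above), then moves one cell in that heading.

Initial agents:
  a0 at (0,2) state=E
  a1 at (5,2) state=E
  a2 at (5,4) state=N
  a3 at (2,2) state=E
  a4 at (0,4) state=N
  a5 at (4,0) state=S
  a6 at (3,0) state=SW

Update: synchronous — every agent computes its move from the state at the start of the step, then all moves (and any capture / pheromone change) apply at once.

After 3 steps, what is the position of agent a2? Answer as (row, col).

(2, 4)

t=1: a0@(0,3):E a1@(5,3):E a2@(4,4):N a3@(2,3):E a4@(5,4):N a5@(5,0):S a6@(4,4):SW
t=2: a0@(0,4):E a1@(5,4):E a2@(3,4):N a3@(2,4):E a4@(4,4):N a5@(4,0):N a6@(3,4):N
t=3: a0@(0,0):E a1@(5,0):E a2@(2,4):N a3@(1,4):N a4@(3,4):N a5@(3,0):N a6@(2,4):N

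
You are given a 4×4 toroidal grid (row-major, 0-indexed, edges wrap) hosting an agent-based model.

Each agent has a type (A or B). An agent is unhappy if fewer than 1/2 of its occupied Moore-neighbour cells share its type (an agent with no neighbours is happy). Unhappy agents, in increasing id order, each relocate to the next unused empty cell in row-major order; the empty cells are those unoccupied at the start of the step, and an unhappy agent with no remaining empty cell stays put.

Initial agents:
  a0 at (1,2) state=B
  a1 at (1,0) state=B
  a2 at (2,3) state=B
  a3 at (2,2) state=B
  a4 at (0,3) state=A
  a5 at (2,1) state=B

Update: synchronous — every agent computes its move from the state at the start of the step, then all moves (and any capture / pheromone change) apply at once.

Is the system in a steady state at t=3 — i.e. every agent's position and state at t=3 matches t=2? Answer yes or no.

t=1: a0@(1,2):B a1@(1,0):B a2@(2,3):B a3@(2,2):B a4@(0,0):A a5@(2,1):B
t=2: a0@(1,2):B a1@(1,0):B a2@(2,3):B a3@(2,2):B a4@(0,1):A a5@(2,1):B
t=3: a0@(1,2):B a1@(1,0):B a2@(2,3):B a3@(2,2):B a4@(0,0):A a5@(2,1):B

no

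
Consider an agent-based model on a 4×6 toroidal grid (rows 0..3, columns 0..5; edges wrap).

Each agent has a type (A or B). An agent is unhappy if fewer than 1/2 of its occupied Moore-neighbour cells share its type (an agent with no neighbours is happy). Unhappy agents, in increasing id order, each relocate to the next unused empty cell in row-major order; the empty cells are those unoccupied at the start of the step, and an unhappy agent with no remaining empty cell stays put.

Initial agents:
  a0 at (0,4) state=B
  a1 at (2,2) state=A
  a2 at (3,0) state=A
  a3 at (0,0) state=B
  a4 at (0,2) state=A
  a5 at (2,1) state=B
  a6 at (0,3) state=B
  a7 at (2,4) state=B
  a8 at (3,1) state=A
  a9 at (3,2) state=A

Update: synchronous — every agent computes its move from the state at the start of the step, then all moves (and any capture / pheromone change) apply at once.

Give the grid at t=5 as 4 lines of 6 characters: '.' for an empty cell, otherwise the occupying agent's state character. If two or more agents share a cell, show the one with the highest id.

t=1: a0@(0,4):B a1@(2,2):A a2@(0,1):A a3@(0,5):B a4@(0,2):A a5@(1,0):B a6@(1,1):B a7@(2,4):B a8@(3,1):A a9@(3,2):A
t=2: a0@(0,4):B a1@(2,2):A a2@(0,1):A a3@(0,5):B a4@(0,2):A a5@(1,0):B a6@(0,0):B a7@(2,4):B a8@(3,1):A a9@(3,2):A
t=3: (unchanged — steady state)

BAA.BB
B.....
..A.B.
.AA...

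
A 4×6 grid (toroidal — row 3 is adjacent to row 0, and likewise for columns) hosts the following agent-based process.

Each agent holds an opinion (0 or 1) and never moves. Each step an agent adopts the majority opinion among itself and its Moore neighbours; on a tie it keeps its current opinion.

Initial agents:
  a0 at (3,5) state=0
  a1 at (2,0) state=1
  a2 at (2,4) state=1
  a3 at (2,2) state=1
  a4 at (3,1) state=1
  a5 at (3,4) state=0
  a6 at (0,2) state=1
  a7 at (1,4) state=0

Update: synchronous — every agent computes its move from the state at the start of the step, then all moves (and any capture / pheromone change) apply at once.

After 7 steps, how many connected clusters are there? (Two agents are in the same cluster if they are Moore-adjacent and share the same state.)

t=1: a0@(3,5):0 a1@(2,0):1 a2@(2,4):0 a3@(2,2):1 a4@(3,1):1 a5@(3,4):0 a6@(0,2):1 a7@(1,4):0
t=2: (unchanged — steady state)

2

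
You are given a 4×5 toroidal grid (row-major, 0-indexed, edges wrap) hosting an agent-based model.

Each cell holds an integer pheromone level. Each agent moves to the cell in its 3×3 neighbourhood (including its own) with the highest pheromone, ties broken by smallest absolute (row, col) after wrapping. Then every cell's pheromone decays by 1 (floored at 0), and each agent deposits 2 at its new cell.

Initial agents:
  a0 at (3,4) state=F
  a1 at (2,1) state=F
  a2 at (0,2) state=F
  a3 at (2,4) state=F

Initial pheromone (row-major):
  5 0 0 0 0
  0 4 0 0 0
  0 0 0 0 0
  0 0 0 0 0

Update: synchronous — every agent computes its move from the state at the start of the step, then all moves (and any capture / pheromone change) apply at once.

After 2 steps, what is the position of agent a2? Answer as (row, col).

t=1: a0@(0,0) a1@(1,1) a2@(1,1) a3@(1,0) | pheromone: 6 0 0 0 0 / 2 7 0 0 0 / 0 0 0 0 0 / 0 0 0 0 0
t=2: a0@(1,1) a1@(1,1) a2@(1,1) a3@(1,1) | pheromone: 5 0 0 0 0 / 1 14 0 0 0 / 0 0 0 0 0 / 0 0 0 0 0

(1, 1)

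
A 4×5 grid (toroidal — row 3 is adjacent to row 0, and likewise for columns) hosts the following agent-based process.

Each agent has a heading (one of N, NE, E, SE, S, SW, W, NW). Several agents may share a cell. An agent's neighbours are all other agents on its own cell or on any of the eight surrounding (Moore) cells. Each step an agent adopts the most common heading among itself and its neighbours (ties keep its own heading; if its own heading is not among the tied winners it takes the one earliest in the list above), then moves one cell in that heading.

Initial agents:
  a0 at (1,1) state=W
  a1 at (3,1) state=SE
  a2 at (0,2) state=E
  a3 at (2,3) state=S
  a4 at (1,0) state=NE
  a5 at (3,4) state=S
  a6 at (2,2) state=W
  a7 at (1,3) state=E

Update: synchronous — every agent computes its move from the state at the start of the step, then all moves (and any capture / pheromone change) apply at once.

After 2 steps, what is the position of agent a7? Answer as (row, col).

(1, 0)

t=1: a0@(1,0):W a1@(0,2):SE a2@(0,3):E a3@(3,3):S a4@(0,1):NE a5@(0,4):S a6@(2,1):W a7@(1,4):E
t=2: a0@(1,4):W a1@(1,3):SE a2@(0,4):E a3@(0,3):S a4@(3,2):NE a5@(1,4):S a6@(2,0):W a7@(1,0):E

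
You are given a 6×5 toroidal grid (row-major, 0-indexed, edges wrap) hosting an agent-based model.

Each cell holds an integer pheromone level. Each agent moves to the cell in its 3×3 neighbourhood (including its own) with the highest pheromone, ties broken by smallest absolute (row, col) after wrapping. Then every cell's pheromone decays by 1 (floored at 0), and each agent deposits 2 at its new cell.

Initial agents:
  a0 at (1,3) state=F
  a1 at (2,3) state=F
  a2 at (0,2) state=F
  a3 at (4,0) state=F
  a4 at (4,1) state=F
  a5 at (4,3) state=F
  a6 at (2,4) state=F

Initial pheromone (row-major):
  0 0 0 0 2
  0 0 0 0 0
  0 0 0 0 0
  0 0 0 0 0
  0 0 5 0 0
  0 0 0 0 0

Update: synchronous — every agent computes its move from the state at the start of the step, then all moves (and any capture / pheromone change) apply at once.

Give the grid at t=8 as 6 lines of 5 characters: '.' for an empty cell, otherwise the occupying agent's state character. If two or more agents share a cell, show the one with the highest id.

t=1: a0@(0,4) a1@(1,2) a2@(0,1) a3@(3,0) a4@(4,2) a5@(4,2) a6@(1,0) | pheromone: 0 2 0 0 3 / 2 0 2 0 0 / 0 0 0 0 0 / 2 0 0 0 0 / 0 0 8 0 0 / 0 0 0 0 0
t=2: a0@(0,4) a1@(0,1) a2@(0,1) a3@(3,0) a4@(4,2) a5@(4,2) a6@(0,4) | pheromone: 0 5 0 0 6 / 1 0 1 0 0 / 0 0 0 0 0 / 3 0 0 0 0 / 0 0 11 0 0 / 0 0 0 0 0
t=3: a0@(0,4) a1@(0,1) a2@(0,1) a3@(3,0) a4@(4,2) a5@(4,2) a6@(0,4) | pheromone: 0 8 0 0 9 / 0 0 0 0 0 / 0 0 0 0 0 / 4 0 0 0 0 / 0 0 14 0 0 / 0 0 0 0 0
t=4: a0@(0,4) a1@(0,1) a2@(0,1) a3@(3,0) a4@(4,2) a5@(4,2) a6@(0,4) | pheromone: 0 11 0 0 12 / 0 0 0 0 0 / 0 0 0 0 0 / 5 0 0 0 0 / 0 0 17 0 0 / 0 0 0 0 0
t=5: a0@(0,4) a1@(0,1) a2@(0,1) a3@(3,0) a4@(4,2) a5@(4,2) a6@(0,4) | pheromone: 0 14 0 0 15 / 0 0 0 0 0 / 0 0 0 0 0 / 6 0 0 0 0 / 0 0 20 0 0 / 0 0 0 0 0
t=6: a0@(0,4) a1@(0,1) a2@(0,1) a3@(3,0) a4@(4,2) a5@(4,2) a6@(0,4) | pheromone: 0 17 0 0 18 / 0 0 0 0 0 / 0 0 0 0 0 / 7 0 0 0 0 / 0 0 23 0 0 / 0 0 0 0 0
t=7: a0@(0,4) a1@(0,1) a2@(0,1) a3@(3,0) a4@(4,2) a5@(4,2) a6@(0,4) | pheromone: 0 20 0 0 21 / 0 0 0 0 0 / 0 0 0 0 0 / 8 0 0 0 0 / 0 0 26 0 0 / 0 0 0 0 0
t=8: a0@(0,4) a1@(0,1) a2@(0,1) a3@(3,0) a4@(4,2) a5@(4,2) a6@(0,4) | pheromone: 0 23 0 0 24 / 0 0 0 0 0 / 0 0 0 0 0 / 9 0 0 0 0 / 0 0 29 0 0 / 0 0 0 0 0

.F..F
.....
.....
F....
..F..
.....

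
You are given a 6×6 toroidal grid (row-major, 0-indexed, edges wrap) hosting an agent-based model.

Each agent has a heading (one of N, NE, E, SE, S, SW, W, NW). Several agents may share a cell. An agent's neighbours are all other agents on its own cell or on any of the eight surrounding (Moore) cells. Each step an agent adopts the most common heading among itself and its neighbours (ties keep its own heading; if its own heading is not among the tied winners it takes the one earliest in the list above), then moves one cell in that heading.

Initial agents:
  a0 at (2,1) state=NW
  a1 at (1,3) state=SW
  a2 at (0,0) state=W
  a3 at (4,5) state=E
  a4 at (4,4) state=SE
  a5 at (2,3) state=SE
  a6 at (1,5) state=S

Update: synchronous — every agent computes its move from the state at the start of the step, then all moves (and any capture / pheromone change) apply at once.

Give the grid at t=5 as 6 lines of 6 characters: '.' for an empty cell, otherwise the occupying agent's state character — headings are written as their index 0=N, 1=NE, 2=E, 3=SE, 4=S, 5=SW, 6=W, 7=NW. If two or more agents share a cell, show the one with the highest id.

.6..54
..3...
......
..73..
....2.
......

t=1: a0@(1,0):NW a1@(2,2):SW a2@(0,5):W a3@(4,0):E a4@(5,5):SE a5@(3,4):SE a6@(2,5):S
t=2: a0@(0,5):NW a1@(3,1):SW a2@(0,4):W a3@(4,1):E a4@(0,0):SE a5@(4,5):SE a6@(3,5):S
t=3: a0@(5,4):NW a1@(4,0):SW a2@(0,3):W a3@(4,2):E a4@(1,1):SE a5@(5,0):SE a6@(4,5):S
t=4: a0@(4,3):NW a1@(5,5):SW a2@(0,2):W a3@(4,3):E a4@(2,2):SE a5@(0,1):SE a6@(5,5):S
t=5: a0@(3,2):NW a1@(0,4):SW a2@(0,1):W a3@(4,4):E a4@(3,3):SE a5@(1,2):SE a6@(0,5):S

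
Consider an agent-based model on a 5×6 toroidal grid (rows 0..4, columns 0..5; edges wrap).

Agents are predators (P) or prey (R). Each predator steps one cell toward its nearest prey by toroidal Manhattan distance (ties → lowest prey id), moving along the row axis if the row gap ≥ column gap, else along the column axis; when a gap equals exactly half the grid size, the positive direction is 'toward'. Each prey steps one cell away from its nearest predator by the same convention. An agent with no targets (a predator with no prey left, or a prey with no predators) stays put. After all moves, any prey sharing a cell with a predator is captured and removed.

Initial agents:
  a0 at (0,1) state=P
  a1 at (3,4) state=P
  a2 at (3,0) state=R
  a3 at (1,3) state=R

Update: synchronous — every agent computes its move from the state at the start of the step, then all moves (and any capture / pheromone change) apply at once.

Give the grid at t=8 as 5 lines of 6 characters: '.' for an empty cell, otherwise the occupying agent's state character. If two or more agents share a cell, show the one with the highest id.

......
.R....
PP..R.
......
......

t=1: a0@(4,1):P a1@(3,5):P a2@(3,1):R a3@(1,4):R
t=2: a0@(3,1):P a1@(3,0):P a2@(2,1):R a3@(0,4):R
t=3: a0@(2,1):P a1@(2,0):P a2@(1,1):R a3@(1,4):R
t=4: a0@(1,1):P a1@(1,0):P a2@(0,1):R a3@(1,3):R
t=5: a0@(0,1):P a1@(0,0):P a2@(4,1):R a3@(1,4):R
t=6: a0@(4,1):P a1@(4,0):P a2@(3,1):R a3@(1,3):R
t=7: a0@(3,1):P a1@(3,0):P a2@(2,1):R a3@(2,3):R
t=8: a0@(2,1):P a1@(2,0):P a2@(1,1):R a3@(2,4):R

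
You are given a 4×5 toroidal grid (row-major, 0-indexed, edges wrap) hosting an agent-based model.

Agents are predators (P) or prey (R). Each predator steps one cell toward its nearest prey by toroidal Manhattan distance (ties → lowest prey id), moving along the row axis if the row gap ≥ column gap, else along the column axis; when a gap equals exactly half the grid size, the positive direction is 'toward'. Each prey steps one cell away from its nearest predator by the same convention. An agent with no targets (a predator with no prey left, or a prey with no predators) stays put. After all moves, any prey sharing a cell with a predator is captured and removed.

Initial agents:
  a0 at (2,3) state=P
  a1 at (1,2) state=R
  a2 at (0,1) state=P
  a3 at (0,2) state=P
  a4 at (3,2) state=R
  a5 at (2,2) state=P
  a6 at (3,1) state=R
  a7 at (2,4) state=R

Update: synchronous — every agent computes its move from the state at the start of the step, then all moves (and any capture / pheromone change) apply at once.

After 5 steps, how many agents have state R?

3

t=1: a0@(2,4):P a1@(2,2):R a2@(3,1):P a3@(1,2):P a4@(2,2):R a5@(1,2):P a6@(2,1):R a7@(2,0):R
t=2: a0@(2,0):P a1@(3,2):R a2@(2,1):P a3@(2,2):P a4@(3,2):R a5@(2,2):P a6@(1,1):R
t=3: a0@(1,0):P a1@(0,2):R a2@(1,1):P a3@(3,2):P a4@(0,2):R a5@(3,2):P a6@(0,1):R
t=4: a0@(0,0):P a1@(1,2):R a2@(0,1):P a3@(0,2):P a4@(1,2):R a5@(0,2):P a6@(3,1):R
t=5: a0@(3,0):P a1@(2,2):R a2@(3,1):P a3@(1,2):P a4@(2,2):R a5@(1,2):P a6@(2,1):R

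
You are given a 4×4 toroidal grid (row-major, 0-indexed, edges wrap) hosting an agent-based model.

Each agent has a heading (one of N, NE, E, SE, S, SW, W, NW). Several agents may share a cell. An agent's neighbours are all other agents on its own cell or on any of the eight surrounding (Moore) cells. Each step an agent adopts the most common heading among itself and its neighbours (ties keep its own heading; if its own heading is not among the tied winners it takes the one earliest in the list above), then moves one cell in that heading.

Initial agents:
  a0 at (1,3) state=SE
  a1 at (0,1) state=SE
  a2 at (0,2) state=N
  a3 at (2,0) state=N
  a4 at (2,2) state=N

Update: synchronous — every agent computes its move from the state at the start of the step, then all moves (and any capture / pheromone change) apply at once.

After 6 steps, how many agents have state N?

t=1: a0@(0,3):N a1@(1,2):SE a2@(1,3):SE a3@(1,0):N a4@(1,2):N
t=2: a0@(3,3):N a1@(2,3):SE a2@(0,3):N a3@(0,0):N a4@(0,2):N
t=3: a0@(2,3):N a1@(3,0):SE a2@(3,3):N a3@(3,0):N a4@(3,2):N
t=4: a0@(1,3):N a1@(2,0):N a2@(2,3):N a3@(2,0):N a4@(2,2):N
t=5: a0@(0,3):N a1@(1,0):N a2@(1,3):N a3@(1,0):N a4@(1,2):N
t=6: a0@(3,3):N a1@(0,0):N a2@(0,3):N a3@(0,0):N a4@(0,2):N

5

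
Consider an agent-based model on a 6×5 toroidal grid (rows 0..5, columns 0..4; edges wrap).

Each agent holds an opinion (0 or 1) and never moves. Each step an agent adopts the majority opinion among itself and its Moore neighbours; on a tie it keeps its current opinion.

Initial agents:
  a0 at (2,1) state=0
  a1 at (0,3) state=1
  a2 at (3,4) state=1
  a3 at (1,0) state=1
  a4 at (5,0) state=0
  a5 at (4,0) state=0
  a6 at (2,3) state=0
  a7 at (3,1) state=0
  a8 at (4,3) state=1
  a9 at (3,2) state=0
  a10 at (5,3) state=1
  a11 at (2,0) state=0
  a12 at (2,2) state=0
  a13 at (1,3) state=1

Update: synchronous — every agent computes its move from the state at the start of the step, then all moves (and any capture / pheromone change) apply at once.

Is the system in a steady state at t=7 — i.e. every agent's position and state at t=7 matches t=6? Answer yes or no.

yes

t=1: a0@(2,1):0 a1@(0,3):1 a2@(3,4):0 a3@(1,0):0 a4@(5,0):0 a5@(4,0):0 a6@(2,3):0 a7@(3,1):0 a8@(4,3):1 a9@(3,2):0 a10@(5,3):1 a11@(2,0):0 a12@(2,2):0 a13@(1,3):1
t=2: (unchanged — steady state)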